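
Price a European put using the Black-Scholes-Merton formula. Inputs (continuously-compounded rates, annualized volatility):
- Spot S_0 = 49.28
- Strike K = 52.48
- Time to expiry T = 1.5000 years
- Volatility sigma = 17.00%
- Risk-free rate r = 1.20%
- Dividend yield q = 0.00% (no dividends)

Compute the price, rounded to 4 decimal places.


Answer: Price = 5.4082

Derivation:
d1 = (ln(S/K) + (r - q + 0.5*sigma^2) * T) / (sigma * sqrt(T)) = -0.11161424
d2 = d1 - sigma * sqrt(T) = -0.31982087
exp(-rT) = 0.98216103; exp(-qT) = 1.00000000
P = K * exp(-rT) * N(-d2) - S_0 * exp(-qT) * N(-d1)
N(-d1) = 0.54443536; N(-d2) = 0.62544794
P = 52.4800 * 0.98216103 * 0.62544794 - 49.2800 * 1.00000000 * 0.54443536 = 5.4082


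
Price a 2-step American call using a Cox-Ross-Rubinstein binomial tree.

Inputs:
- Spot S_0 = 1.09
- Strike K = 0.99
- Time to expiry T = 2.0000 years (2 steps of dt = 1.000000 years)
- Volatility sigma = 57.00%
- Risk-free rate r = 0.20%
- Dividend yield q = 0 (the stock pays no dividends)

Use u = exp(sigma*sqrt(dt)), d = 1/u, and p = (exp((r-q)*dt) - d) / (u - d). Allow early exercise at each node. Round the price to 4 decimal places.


dt = T/N = 1.000000
u = exp(sigma*sqrt(dt)) = 1.768267; d = 1/u = 0.565525
p = (exp((r-q)*dt) - d) / (u - d) = 0.362901
Discount per step: exp(-r*dt) = 0.998002
Stock lattice S(k, i) with i counting down-moves:
  k=0: S(0,0) = 1.0900
  k=1: S(1,0) = 1.9274; S(1,1) = 0.6164
  k=2: S(2,0) = 3.4082; S(2,1) = 1.0900; S(2,2) = 0.3486
Terminal payoffs V(N, i) = max(S_T - K, 0):
  V(2,0) = 2.418178; V(2,1) = 0.100000; V(2,2) = 0.000000
Backward induction: V(k, i) = exp(-r*dt) * [p * V(k+1, i) + (1-p) * V(k+1, i+1)]; then take max(V_cont, immediate exercise) for American.
  V(1,0) = exp(-r*dt) * [p*2.418178 + (1-p)*0.100000] = 0.939389; exercise = 0.937411; V(1,0) = max -> 0.939389
  V(1,1) = exp(-r*dt) * [p*0.100000 + (1-p)*0.000000] = 0.036218; exercise = 0.000000; V(1,1) = max -> 0.036218
  V(0,0) = exp(-r*dt) * [p*0.939389 + (1-p)*0.036218] = 0.363253; exercise = 0.100000; V(0,0) = max -> 0.363253

Answer: Price = V(0,0) = 0.3633


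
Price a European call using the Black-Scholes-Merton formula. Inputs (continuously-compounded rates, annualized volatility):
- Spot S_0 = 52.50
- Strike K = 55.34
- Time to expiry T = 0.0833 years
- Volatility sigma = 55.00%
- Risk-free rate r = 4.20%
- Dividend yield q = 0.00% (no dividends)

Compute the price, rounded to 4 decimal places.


d1 = (ln(S/K) + (r - q + 0.5*sigma^2) * T) / (sigma * sqrt(T)) = -0.23047234
d2 = d1 - sigma * sqrt(T) = -0.38921191
exp(-rT) = 0.99650751; exp(-qT) = 1.00000000
C = S_0 * exp(-qT) * N(d1) - K * exp(-rT) * N(d2)
N(d1) = 0.40886238; N(d2) = 0.34855970
C = 52.5000 * 1.00000000 * 0.40886238 - 55.3400 * 0.99650751 * 0.34855970 = 2.2433

Answer: Price = 2.2433


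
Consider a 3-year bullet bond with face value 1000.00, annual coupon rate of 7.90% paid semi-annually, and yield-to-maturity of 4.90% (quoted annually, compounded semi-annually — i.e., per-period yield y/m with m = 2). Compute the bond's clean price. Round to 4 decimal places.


Answer: Price = 1082.7602

Derivation:
Coupon per period c = face * coupon_rate / m = 39.500000
Periods per year m = 2; per-period yield y/m = 0.024500
Number of cashflows N = 6
Cashflows (t years, CF_t, discount factor 1/(1+y/m)^(m*t), PV):
  t = 0.5000: CF_t = 39.500000, DF = 0.976086, PV = 38.555393
  t = 1.0000: CF_t = 39.500000, DF = 0.952744, PV = 37.633375
  t = 1.5000: CF_t = 39.500000, DF = 0.929960, PV = 36.733407
  t = 2.0000: CF_t = 39.500000, DF = 0.907721, PV = 35.854960
  t = 2.5000: CF_t = 39.500000, DF = 0.886013, PV = 34.997521
  t = 3.0000: CF_t = 1039.500000, DF = 0.864825, PV = 898.985563
Price P = sum_t PV_t = 1082.760219


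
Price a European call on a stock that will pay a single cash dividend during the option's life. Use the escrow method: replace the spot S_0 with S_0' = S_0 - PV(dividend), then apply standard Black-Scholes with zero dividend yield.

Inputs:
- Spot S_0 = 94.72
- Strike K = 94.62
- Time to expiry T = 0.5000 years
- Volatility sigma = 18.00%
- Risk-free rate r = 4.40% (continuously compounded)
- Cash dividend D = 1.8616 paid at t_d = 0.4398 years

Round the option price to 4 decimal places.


PV(D) = D * exp(-r * t_d) = 1.8616 * 0.98083483 = 1.82592212
S_0' = S_0 - PV(D) = 94.7200 - 1.82592212 = 92.89407788
d1 = (ln(S_0'/K) + (r + sigma^2/2)*T) / (sigma*sqrt(T)) = 0.09185338
d2 = d1 - sigma*sqrt(T) = -0.03542584
exp(-rT) = 0.97824024
N(d1) = 0.53659273; N(d2) = 0.48587009
C = S_0' * N(d1) - K * exp(-rT) * N(d2) = 92.89407788 * 0.53659273 - 94.6200 * 0.97824024 * 0.48587009 = 4.8736

Answer: Price = 4.8736


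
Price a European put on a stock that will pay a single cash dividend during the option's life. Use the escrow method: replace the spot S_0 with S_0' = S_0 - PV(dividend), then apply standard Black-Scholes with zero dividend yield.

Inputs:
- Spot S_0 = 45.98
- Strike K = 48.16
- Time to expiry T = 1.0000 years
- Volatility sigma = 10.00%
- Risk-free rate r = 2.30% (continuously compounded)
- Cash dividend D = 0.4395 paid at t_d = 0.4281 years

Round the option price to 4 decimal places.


PV(D) = D * exp(-r * t_d) = 0.4395 * 0.99020202 = 0.43519379
S_0' = S_0 - PV(D) = 45.9800 - 0.43519379 = 45.54480621
d1 = (ln(S_0'/K) + (r + sigma^2/2)*T) / (sigma*sqrt(T)) = -0.27832208
d2 = d1 - sigma*sqrt(T) = -0.37832208
exp(-rT) = 0.97726248
N(-d1) = 0.60961743; N(-d2) = 0.64740433
P = K * exp(-rT) * N(-d2) - S_0' * N(-d1) = 48.1600 * 0.97726248 * 0.64740433 - 45.54480621 * 0.60961743 = 2.7052

Answer: Price = 2.7052


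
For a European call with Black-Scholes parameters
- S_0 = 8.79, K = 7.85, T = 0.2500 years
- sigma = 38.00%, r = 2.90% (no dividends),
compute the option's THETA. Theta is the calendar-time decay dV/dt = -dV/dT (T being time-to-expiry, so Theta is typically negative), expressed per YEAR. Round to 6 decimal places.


d1 = 0.7284272626; d2 = 0.5384272626
phi(d1) = 0.3059781234; exp(-qT) = 1.0000000000; exp(-rT) = 0.9927762179
Theta = -S*exp(-qT)*phi(d1)*sigma/(2*sqrt(T)) - r*K*exp(-rT)*N(d2) + q*S*exp(-qT)*N(d1)
N(d1) = 0.7668239602; N(d2) = 0.7048589455; sqrt(T) = 0.5000000000
Term 1 = -8.7900 * 1.0000000000 * 0.3059781234 * 0.3800 / (2 * 0.5000000000) = -1.0220281278
Term 2 = -0.0290 * 7.8500 * 0.9927762179 * 0.7048589455 = -0.1593020026
Term 3 = 0 (no dividend yield, q = 0)
Theta = -1.0220281278 + (-0.1593020026) + (0.0000000000) = -1.181330

Answer: Theta = -1.181330


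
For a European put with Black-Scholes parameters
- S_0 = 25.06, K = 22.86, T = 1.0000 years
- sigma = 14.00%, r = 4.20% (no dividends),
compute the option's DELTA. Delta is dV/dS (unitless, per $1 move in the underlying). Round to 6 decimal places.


d1 = 1.0263163650; d2 = 0.8863163650
phi(d1) = 0.2356043948; exp(-qT) = 1.0000000000; exp(-rT) = 0.9588697806
N(-d1) = 0.1523712429
Delta = -exp(-qT) * N(-d1) = -1.0000000000 * 0.1523712429 = -0.152371

Answer: Delta = -0.152371


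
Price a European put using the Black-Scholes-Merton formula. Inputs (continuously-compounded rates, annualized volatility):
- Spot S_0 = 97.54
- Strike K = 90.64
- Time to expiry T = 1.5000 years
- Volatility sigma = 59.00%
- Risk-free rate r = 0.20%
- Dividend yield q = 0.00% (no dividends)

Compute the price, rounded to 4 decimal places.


Answer: Price = 23.0625

Derivation:
d1 = (ln(S/K) + (r - q + 0.5*sigma^2) * T) / (sigma * sqrt(T)) = 0.46698336
d2 = d1 - sigma * sqrt(T) = -0.25561611
exp(-rT) = 0.99700450; exp(-qT) = 1.00000000
P = K * exp(-rT) * N(-d2) - S_0 * exp(-qT) * N(-d1)
N(-d1) = 0.32025589; N(-d2) = 0.60087636
P = 90.6400 * 0.99700450 * 0.60087636 - 97.5400 * 1.00000000 * 0.32025589 = 23.0625


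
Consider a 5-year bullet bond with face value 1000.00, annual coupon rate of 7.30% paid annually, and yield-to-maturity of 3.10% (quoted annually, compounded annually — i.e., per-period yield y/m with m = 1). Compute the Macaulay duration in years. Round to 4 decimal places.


Answer: Macaulay duration = 4.4235 years

Derivation:
Coupon per period c = face * coupon_rate / m = 73.000000
Periods per year m = 1; per-period yield y/m = 0.031000
Number of cashflows N = 5
Cashflows (t years, CF_t, discount factor 1/(1+y/m)^(m*t), PV):
  t = 1.0000: CF_t = 73.000000, DF = 0.969932, PV = 70.805044
  t = 2.0000: CF_t = 73.000000, DF = 0.940768, PV = 68.676085
  t = 3.0000: CF_t = 73.000000, DF = 0.912481, PV = 66.611140
  t = 4.0000: CF_t = 73.000000, DF = 0.885045, PV = 64.608283
  t = 5.0000: CF_t = 1073.000000, DF = 0.858434, PV = 921.099180
Price P = sum_t PV_t = 1191.799731
Macaulay numerator sum_t t * PV_t:
  t * PV_t at t = 1.0000: 70.805044
  t * PV_t at t = 2.0000: 137.352170
  t * PV_t at t = 3.0000: 199.833419
  t * PV_t at t = 4.0000: 258.433132
  t * PV_t at t = 5.0000: 4605.495899
Macaulay duration D = (sum_t t * PV_t) / P = 5271.919663 / 1191.799731 = 4.423495


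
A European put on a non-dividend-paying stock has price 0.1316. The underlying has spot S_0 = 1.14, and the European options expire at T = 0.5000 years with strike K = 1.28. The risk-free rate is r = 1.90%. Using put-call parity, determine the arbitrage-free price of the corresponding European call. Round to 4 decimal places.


Put-call parity: C - P = S_0 * exp(-qT) - K * exp(-rT).
S_0 * exp(-qT) = 1.1400 * 1.00000000 = 1.14000000
K * exp(-rT) = 1.2800 * 0.99054498 = 1.26789758
C = P + S*exp(-qT) - K*exp(-rT)
C = 0.1316 + 1.14000000 - 1.26789758 = 0.0037

Answer: Call price = 0.0037


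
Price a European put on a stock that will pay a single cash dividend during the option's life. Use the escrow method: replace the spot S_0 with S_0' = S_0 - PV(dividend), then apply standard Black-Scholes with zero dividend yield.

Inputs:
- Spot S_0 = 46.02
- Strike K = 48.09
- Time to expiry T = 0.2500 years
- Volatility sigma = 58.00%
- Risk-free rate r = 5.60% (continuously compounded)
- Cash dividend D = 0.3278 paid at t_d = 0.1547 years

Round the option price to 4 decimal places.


PV(D) = D * exp(-r * t_d) = 0.3278 * 0.99137422 = 0.32497247
S_0' = S_0 - PV(D) = 46.0200 - 0.32497247 = 45.69502753
d1 = (ln(S_0'/K) + (r + sigma^2/2)*T) / (sigma*sqrt(T)) = 0.01712148
d2 = d1 - sigma*sqrt(T) = -0.27287852
exp(-rT) = 0.98609754
N(-d1) = 0.49316985; N(-d2) = 0.60752670
P = K * exp(-rT) * N(-d2) - S_0' * N(-d1) = 48.0900 * 0.98609754 * 0.60752670 - 45.69502753 * 0.49316985 = 6.2744

Answer: Price = 6.2744


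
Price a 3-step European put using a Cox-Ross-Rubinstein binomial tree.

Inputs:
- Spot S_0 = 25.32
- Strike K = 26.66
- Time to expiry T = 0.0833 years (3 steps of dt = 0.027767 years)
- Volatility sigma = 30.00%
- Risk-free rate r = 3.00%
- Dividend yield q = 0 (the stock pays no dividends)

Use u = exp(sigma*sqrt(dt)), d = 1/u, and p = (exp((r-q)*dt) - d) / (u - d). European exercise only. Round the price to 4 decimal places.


Answer: Price = V(0,0) = 1.6087

Derivation:
dt = T/N = 0.027767
u = exp(sigma*sqrt(dt)) = 1.051261; d = 1/u = 0.951239
p = (exp((r-q)*dt) - d) / (u - d) = 0.495837
Discount per step: exp(-r*dt) = 0.999167
Stock lattice S(k, i) with i counting down-moves:
  k=0: S(0,0) = 25.3200
  k=1: S(1,0) = 26.6179; S(1,1) = 24.0854
  k=2: S(2,0) = 27.9824; S(2,1) = 25.3200; S(2,2) = 22.9109
  k=3: S(3,0) = 29.4168; S(3,1) = 26.6179; S(3,2) = 24.0854; S(3,3) = 21.7938
Terminal payoffs V(N, i) = max(K - S_T, 0):
  V(3,0) = 0.000000; V(3,1) = 0.042082; V(3,2) = 2.574630; V(3,3) = 4.866220
Backward induction: V(k, i) = exp(-r*dt) * [p * V(k+1, i) + (1-p) * V(k+1, i+1)].
  V(2,0) = exp(-r*dt) * [p*0.000000 + (1-p)*0.042082] = 0.021199
  V(2,1) = exp(-r*dt) * [p*0.042082 + (1-p)*2.574630] = 1.317801
  V(2,2) = exp(-r*dt) * [p*2.574630 + (1-p)*4.866220] = 3.726860
  V(1,0) = exp(-r*dt) * [p*0.021199 + (1-p)*1.317801] = 0.674336
  V(1,1) = exp(-r*dt) * [p*1.317801 + (1-p)*3.726860] = 2.530252
  V(0,0) = exp(-r*dt) * [p*0.674336 + (1-p)*2.530252] = 1.608680


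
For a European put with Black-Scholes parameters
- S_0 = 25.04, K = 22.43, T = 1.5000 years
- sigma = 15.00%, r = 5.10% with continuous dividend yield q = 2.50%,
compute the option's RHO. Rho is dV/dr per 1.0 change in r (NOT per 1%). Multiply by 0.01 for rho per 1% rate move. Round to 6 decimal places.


d1 = 0.9033184602; d2 = 0.7196067295
phi(d1) = 0.2652902808; exp(-qT) = 0.9631944177; exp(-rT) = 0.9263529143
N(-d2) = 0.2358835837
Rho = -K*T*exp(-rT)*N(-d2) = -22.4300 * 1.5000 * 0.9263529143 * 0.2358835837 = -7.351818

Answer: Rho = -7.351818


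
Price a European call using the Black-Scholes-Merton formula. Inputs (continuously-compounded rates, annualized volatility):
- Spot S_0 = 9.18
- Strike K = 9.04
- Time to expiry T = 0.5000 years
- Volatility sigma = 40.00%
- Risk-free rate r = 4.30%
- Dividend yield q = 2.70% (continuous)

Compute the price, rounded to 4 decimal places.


Answer: Price = 1.1148

Derivation:
d1 = (ln(S/K) + (r - q + 0.5*sigma^2) * T) / (sigma * sqrt(T)) = 0.22403982
d2 = d1 - sigma * sqrt(T) = -0.05880289
exp(-rT) = 0.97872948; exp(-qT) = 0.98659072
C = S_0 * exp(-qT) * N(d1) - K * exp(-rT) * N(d2)
N(d1) = 0.58863684; N(d2) = 0.47655455
C = 9.1800 * 0.98659072 * 0.58863684 - 9.0400 * 0.97872948 * 0.47655455 = 1.1148


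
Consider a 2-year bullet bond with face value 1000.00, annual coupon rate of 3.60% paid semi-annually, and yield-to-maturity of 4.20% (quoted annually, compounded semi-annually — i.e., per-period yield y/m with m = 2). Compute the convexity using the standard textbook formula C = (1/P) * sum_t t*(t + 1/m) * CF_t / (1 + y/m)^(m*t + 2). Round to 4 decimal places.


Coupon per period c = face * coupon_rate / m = 18.000000
Periods per year m = 2; per-period yield y/m = 0.021000
Number of cashflows N = 4
Cashflows (t years, CF_t, discount factor 1/(1+y/m)^(m*t), PV):
  t = 0.5000: CF_t = 18.000000, DF = 0.979432, PV = 17.629775
  t = 1.0000: CF_t = 18.000000, DF = 0.959287, PV = 17.267164
  t = 1.5000: CF_t = 18.000000, DF = 0.939556, PV = 16.912012
  t = 2.0000: CF_t = 1018.000000, DF = 0.920231, PV = 936.795530
Price P = sum_t PV_t = 988.604481
Convexity numerator sum_t t*(t + 1/m) * CF_t / (1+y/m)^(m*t + 2):
  t = 0.5000: term = 8.456006
  t = 1.0000: term = 24.846247
  t = 1.5000: term = 48.670415
  t = 2.0000: term = 4493.278419
Convexity = (1/P) * sum = 4575.251087 / 988.604481 = 4.627989

Answer: Convexity = 4.6280


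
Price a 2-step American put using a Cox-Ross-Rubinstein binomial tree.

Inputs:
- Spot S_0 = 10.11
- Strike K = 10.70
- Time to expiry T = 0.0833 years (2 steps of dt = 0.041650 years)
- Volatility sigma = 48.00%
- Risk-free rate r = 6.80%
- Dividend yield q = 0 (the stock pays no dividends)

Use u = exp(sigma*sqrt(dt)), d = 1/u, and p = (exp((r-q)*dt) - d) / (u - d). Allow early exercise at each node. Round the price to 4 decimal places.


dt = T/N = 0.041650
u = exp(sigma*sqrt(dt)) = 1.102919; d = 1/u = 0.906685
p = (exp((r-q)*dt) - d) / (u - d) = 0.489983
Discount per step: exp(-r*dt) = 0.997172
Stock lattice S(k, i) with i counting down-moves:
  k=0: S(0,0) = 10.1100
  k=1: S(1,0) = 11.1505; S(1,1) = 9.1666
  k=2: S(2,0) = 12.2981; S(2,1) = 10.1100; S(2,2) = 8.3112
Terminal payoffs V(N, i) = max(K - S_T, 0):
  V(2,0) = 0.000000; V(2,1) = 0.590000; V(2,2) = 2.388791
Backward induction: V(k, i) = exp(-r*dt) * [p * V(k+1, i) + (1-p) * V(k+1, i+1)]; then take max(V_cont, immediate exercise) for American.
  V(1,0) = exp(-r*dt) * [p*0.000000 + (1-p)*0.590000] = 0.300059; exercise = 0.000000; V(1,0) = max -> 0.300059
  V(1,1) = exp(-r*dt) * [p*0.590000 + (1-p)*2.388791] = 1.503151; exercise = 1.533413; V(1,1) = max -> 1.533413
  V(0,0) = exp(-r*dt) * [p*0.300059 + (1-p)*1.533413] = 0.926463; exercise = 0.590000; V(0,0) = max -> 0.926463

Answer: Price = V(0,0) = 0.9265


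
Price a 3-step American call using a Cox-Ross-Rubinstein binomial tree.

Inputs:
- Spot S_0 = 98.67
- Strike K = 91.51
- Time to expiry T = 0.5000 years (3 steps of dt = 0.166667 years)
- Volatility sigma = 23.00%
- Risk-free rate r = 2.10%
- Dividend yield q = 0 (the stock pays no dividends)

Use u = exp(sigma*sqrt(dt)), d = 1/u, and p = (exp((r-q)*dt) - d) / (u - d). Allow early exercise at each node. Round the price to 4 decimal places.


dt = T/N = 0.166667
u = exp(sigma*sqrt(dt)) = 1.098447; d = 1/u = 0.910376
p = (exp((r-q)*dt) - d) / (u - d) = 0.495186
Discount per step: exp(-r*dt) = 0.996506
Stock lattice S(k, i) with i counting down-moves:
  k=0: S(0,0) = 98.6700
  k=1: S(1,0) = 108.3837; S(1,1) = 89.8268
  k=2: S(2,0) = 119.0538; S(2,1) = 98.6700; S(2,2) = 81.7762
  k=3: S(3,0) = 130.7742; S(3,1) = 108.3837; S(3,2) = 89.8268; S(3,3) = 74.4472
Terminal payoffs V(N, i) = max(S_T - K, 0):
  V(3,0) = 39.264213; V(3,1) = 16.873738; V(3,2) = 0.000000; V(3,3) = 0.000000
Backward induction: V(k, i) = exp(-r*dt) * [p * V(k+1, i) + (1-p) * V(k+1, i+1)]; then take max(V_cont, immediate exercise) for American.
  V(2,0) = exp(-r*dt) * [p*39.264213 + (1-p)*16.873738] = 27.863486; exercise = 27.543761; V(2,0) = max -> 27.863486
  V(2,1) = exp(-r*dt) * [p*16.873738 + (1-p)*0.000000] = 8.326439; exercise = 7.160000; V(2,1) = max -> 8.326439
  V(2,2) = exp(-r*dt) * [p*0.000000 + (1-p)*0.000000] = 0.000000; exercise = 0.000000; V(2,2) = max -> 0.000000
  V(1,0) = exp(-r*dt) * [p*27.863486 + (1-p)*8.326439] = 17.938011; exercise = 16.873738; V(1,0) = max -> 17.938011
  V(1,1) = exp(-r*dt) * [p*8.326439 + (1-p)*0.000000] = 4.108727; exercise = 0.000000; V(1,1) = max -> 4.108727
  V(0,0) = exp(-r*dt) * [p*17.938011 + (1-p)*4.108727] = 10.918508; exercise = 7.160000; V(0,0) = max -> 10.918508

Answer: Price = V(0,0) = 10.9185


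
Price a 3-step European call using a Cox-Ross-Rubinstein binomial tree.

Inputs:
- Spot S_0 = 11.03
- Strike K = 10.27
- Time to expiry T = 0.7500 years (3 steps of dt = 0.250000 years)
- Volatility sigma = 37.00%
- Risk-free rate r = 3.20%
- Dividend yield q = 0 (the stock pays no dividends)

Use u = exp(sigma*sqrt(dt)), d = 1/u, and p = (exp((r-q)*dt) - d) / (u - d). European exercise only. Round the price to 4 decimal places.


Answer: Price = V(0,0) = 1.9810

Derivation:
dt = T/N = 0.250000
u = exp(sigma*sqrt(dt)) = 1.203218; d = 1/u = 0.831104
p = (exp((r-q)*dt) - d) / (u - d) = 0.475466
Discount per step: exp(-r*dt) = 0.992032
Stock lattice S(k, i) with i counting down-moves:
  k=0: S(0,0) = 11.0300
  k=1: S(1,0) = 13.2715; S(1,1) = 9.1671
  k=2: S(2,0) = 15.9685; S(2,1) = 11.0300; S(2,2) = 7.6188
  k=3: S(3,0) = 19.2136; S(3,1) = 13.2715; S(3,2) = 9.1671; S(3,3) = 6.3320
Terminal payoffs V(N, i) = max(S_T - K, 0):
  V(3,0) = 8.943609; V(3,1) = 3.001499; V(3,2) = 0.000000; V(3,3) = 0.000000
Backward induction: V(k, i) = exp(-r*dt) * [p * V(k+1, i) + (1-p) * V(k+1, i+1)].
  V(2,0) = exp(-r*dt) * [p*8.943609 + (1-p)*3.001499] = 5.780345
  V(2,1) = exp(-r*dt) * [p*3.001499 + (1-p)*0.000000] = 1.415741
  V(2,2) = exp(-r*dt) * [p*0.000000 + (1-p)*0.000000] = 0.000000
  V(1,0) = exp(-r*dt) * [p*5.780345 + (1-p)*1.415741] = 3.463148
  V(1,1) = exp(-r*dt) * [p*1.415741 + (1-p)*0.000000] = 0.667774
  V(0,0) = exp(-r*dt) * [p*3.463148 + (1-p)*0.667774] = 1.980969


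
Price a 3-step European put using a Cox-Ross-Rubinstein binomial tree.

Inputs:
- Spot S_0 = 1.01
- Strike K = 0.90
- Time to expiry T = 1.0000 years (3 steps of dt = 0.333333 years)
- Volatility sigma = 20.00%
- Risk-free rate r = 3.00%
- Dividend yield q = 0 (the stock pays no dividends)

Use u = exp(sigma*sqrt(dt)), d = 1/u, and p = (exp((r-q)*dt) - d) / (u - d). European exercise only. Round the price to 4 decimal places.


dt = T/N = 0.333333
u = exp(sigma*sqrt(dt)) = 1.122401; d = 1/u = 0.890947
p = (exp((r-q)*dt) - d) / (u - d) = 0.514586
Discount per step: exp(-r*dt) = 0.990050
Stock lattice S(k, i) with i counting down-moves:
  k=0: S(0,0) = 1.0100
  k=1: S(1,0) = 1.1336; S(1,1) = 0.8999
  k=2: S(2,0) = 1.2724; S(2,1) = 1.0100; S(2,2) = 0.8017
  k=3: S(3,0) = 1.4281; S(3,1) = 1.1336; S(3,2) = 0.8999; S(3,3) = 0.7143
Terminal payoffs V(N, i) = max(K - S_T, 0):
  V(3,0) = 0.000000; V(3,1) = 0.000000; V(3,2) = 0.000143; V(3,3) = 0.185705
Backward induction: V(k, i) = exp(-r*dt) * [p * V(k+1, i) + (1-p) * V(k+1, i+1)].
  V(2,0) = exp(-r*dt) * [p*0.000000 + (1-p)*0.000000] = 0.000000
  V(2,1) = exp(-r*dt) * [p*0.000000 + (1-p)*0.000143] = 0.000069
  V(2,2) = exp(-r*dt) * [p*0.000143 + (1-p)*0.185705] = 0.089320
  V(1,0) = exp(-r*dt) * [p*0.000000 + (1-p)*0.000069] = 0.000033
  V(1,1) = exp(-r*dt) * [p*0.000069 + (1-p)*0.089320] = 0.042961
  V(0,0) = exp(-r*dt) * [p*0.000033 + (1-p)*0.042961] = 0.020663

Answer: Price = V(0,0) = 0.0207


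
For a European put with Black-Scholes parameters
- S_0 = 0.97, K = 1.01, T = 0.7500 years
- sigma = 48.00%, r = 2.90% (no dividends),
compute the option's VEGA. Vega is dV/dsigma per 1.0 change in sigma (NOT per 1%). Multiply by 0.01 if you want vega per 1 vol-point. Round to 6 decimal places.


Answer: Vega = 0.330709

Derivation:
d1 = 0.1629582241; d2 = -0.2527339698
phi(d1) = 0.3936802590; exp(-qT) = 1.0000000000; exp(-rT) = 0.9784848257
Vega = S * exp(-qT) * phi(d1) * sqrt(T) = 0.9700 * 1.0000000000 * 0.3936802590 * 0.8660254038 = 0.330709


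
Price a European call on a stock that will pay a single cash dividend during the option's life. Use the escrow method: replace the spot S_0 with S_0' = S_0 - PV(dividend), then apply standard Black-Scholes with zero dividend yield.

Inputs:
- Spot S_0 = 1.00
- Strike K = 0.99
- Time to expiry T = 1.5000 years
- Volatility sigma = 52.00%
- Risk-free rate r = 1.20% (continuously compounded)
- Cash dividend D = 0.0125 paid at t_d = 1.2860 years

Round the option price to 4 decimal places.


Answer: Price = 0.2526

Derivation:
PV(D) = D * exp(-r * t_d) = 0.0125 * 0.98468646 = 0.01230858
S_0' = S_0 - PV(D) = 1.0000 - 0.01230858 = 0.98769142
d1 = (ln(S_0'/K) + (r + sigma^2/2)*T) / (sigma*sqrt(T)) = 0.34303122
d2 = d1 - sigma*sqrt(T) = -0.29383611
exp(-rT) = 0.98216103
N(d1) = 0.63421251; N(d2) = 0.38444157
C = S_0' * N(d1) - K * exp(-rT) * N(d2) = 0.98769142 * 0.63421251 - 0.9900 * 0.98216103 * 0.38444157 = 0.2526


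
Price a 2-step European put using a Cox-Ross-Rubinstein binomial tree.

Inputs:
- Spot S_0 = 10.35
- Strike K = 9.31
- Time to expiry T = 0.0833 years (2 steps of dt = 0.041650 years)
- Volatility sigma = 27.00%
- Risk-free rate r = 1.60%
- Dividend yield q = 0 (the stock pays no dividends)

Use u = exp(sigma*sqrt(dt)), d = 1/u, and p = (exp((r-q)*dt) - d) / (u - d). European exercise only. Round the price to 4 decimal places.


dt = T/N = 0.041650
u = exp(sigma*sqrt(dt)) = 1.056649; d = 1/u = 0.946388
p = (exp((r-q)*dt) - d) / (u - d) = 0.492274
Discount per step: exp(-r*dt) = 0.999334
Stock lattice S(k, i) with i counting down-moves:
  k=0: S(0,0) = 10.3500
  k=1: S(1,0) = 10.9363; S(1,1) = 9.7951
  k=2: S(2,0) = 11.5558; S(2,1) = 10.3500; S(2,2) = 9.2700
Terminal payoffs V(N, i) = max(K - S_T, 0):
  V(2,0) = 0.000000; V(2,1) = 0.000000; V(2,2) = 0.040017
Backward induction: V(k, i) = exp(-r*dt) * [p * V(k+1, i) + (1-p) * V(k+1, i+1)].
  V(1,0) = exp(-r*dt) * [p*0.000000 + (1-p)*0.000000] = 0.000000
  V(1,1) = exp(-r*dt) * [p*0.000000 + (1-p)*0.040017] = 0.020304
  V(0,0) = exp(-r*dt) * [p*0.000000 + (1-p)*0.020304] = 0.010302

Answer: Price = V(0,0) = 0.0103


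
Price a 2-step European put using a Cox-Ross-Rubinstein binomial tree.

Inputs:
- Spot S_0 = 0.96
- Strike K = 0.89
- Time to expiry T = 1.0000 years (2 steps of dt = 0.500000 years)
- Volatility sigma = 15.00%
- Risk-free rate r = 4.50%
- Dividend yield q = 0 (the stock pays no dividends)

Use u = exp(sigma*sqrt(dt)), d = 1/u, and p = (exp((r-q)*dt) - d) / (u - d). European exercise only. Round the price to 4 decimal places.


Answer: Price = V(0,0) = 0.0191

Derivation:
dt = T/N = 0.500000
u = exp(sigma*sqrt(dt)) = 1.111895; d = 1/u = 0.899365
p = (exp((r-q)*dt) - d) / (u - d) = 0.580576
Discount per step: exp(-r*dt) = 0.977751
Stock lattice S(k, i) with i counting down-moves:
  k=0: S(0,0) = 0.9600
  k=1: S(1,0) = 1.0674; S(1,1) = 0.8634
  k=2: S(2,0) = 1.1869; S(2,1) = 0.9600; S(2,2) = 0.7765
Terminal payoffs V(N, i) = max(K - S_T, 0):
  V(2,0) = 0.000000; V(2,1) = 0.000000; V(2,2) = 0.113496
Backward induction: V(k, i) = exp(-r*dt) * [p * V(k+1, i) + (1-p) * V(k+1, i+1)].
  V(1,0) = exp(-r*dt) * [p*0.000000 + (1-p)*0.000000] = 0.000000
  V(1,1) = exp(-r*dt) * [p*0.000000 + (1-p)*0.113496] = 0.046544
  V(0,0) = exp(-r*dt) * [p*0.000000 + (1-p)*0.046544] = 0.019087


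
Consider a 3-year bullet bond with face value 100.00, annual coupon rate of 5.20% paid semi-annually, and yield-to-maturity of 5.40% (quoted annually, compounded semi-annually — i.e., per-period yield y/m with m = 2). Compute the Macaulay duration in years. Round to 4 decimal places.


Coupon per period c = face * coupon_rate / m = 2.600000
Periods per year m = 2; per-period yield y/m = 0.027000
Number of cashflows N = 6
Cashflows (t years, CF_t, discount factor 1/(1+y/m)^(m*t), PV):
  t = 0.5000: CF_t = 2.600000, DF = 0.973710, PV = 2.531646
  t = 1.0000: CF_t = 2.600000, DF = 0.948111, PV = 2.465088
  t = 1.5000: CF_t = 2.600000, DF = 0.923185, PV = 2.400281
  t = 2.0000: CF_t = 2.600000, DF = 0.898914, PV = 2.337177
  t = 2.5000: CF_t = 2.600000, DF = 0.875282, PV = 2.275732
  t = 3.0000: CF_t = 102.600000, DF = 0.852270, PV = 87.442930
Price P = sum_t PV_t = 99.452853
Macaulay numerator sum_t t * PV_t:
  t * PV_t at t = 0.5000: 1.265823
  t * PV_t at t = 1.0000: 2.465088
  t * PV_t at t = 1.5000: 3.600421
  t * PV_t at t = 2.0000: 4.674354
  t * PV_t at t = 2.5000: 5.689330
  t * PV_t at t = 3.0000: 262.328789
Macaulay duration D = (sum_t t * PV_t) / P = 280.023804 / 99.452853 = 2.815644

Answer: Macaulay duration = 2.8156 years


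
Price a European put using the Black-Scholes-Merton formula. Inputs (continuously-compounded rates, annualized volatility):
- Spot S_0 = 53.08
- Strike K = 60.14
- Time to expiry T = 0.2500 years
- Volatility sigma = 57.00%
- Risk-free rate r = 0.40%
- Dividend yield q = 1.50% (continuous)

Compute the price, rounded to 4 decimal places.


Answer: Price = 10.6253

Derivation:
d1 = (ln(S/K) + (r - q + 0.5*sigma^2) * T) / (sigma * sqrt(T)) = -0.30530691
d2 = d1 - sigma * sqrt(T) = -0.59030691
exp(-rT) = 0.99900050; exp(-qT) = 0.99625702
P = K * exp(-rT) * N(-d2) - S_0 * exp(-qT) * N(-d1)
N(-d1) = 0.61993379; N(-d2) = 0.72250754
P = 60.1400 * 0.99900050 * 0.72250754 - 53.0800 * 0.99625702 * 0.61993379 = 10.6253


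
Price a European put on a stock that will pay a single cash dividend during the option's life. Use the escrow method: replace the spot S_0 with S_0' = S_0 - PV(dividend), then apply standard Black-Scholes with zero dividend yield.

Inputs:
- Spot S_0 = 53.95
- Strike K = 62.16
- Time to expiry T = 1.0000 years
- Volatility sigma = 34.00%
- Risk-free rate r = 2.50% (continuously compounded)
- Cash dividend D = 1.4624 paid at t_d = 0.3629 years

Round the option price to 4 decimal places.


Answer: Price = 12.3634

Derivation:
PV(D) = D * exp(-r * t_d) = 1.4624 * 0.99096853 = 1.44919238
S_0' = S_0 - PV(D) = 53.9500 - 1.44919238 = 52.50080762
d1 = (ln(S_0'/K) + (r + sigma^2/2)*T) / (sigma*sqrt(T)) = -0.25318575
d2 = d1 - sigma*sqrt(T) = -0.59318575
exp(-rT) = 0.97530991
N(-d1) = 0.59993766; N(-d2) = 0.72347157
P = K * exp(-rT) * N(-d2) - S_0' * N(-d1) = 62.1600 * 0.97530991 * 0.72347157 - 52.50080762 * 0.59993766 = 12.3634


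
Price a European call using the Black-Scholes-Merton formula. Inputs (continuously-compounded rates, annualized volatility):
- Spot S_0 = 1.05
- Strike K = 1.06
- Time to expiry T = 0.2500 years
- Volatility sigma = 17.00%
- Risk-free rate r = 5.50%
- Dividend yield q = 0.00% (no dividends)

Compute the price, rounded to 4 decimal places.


d1 = (ln(S/K) + (r - q + 0.5*sigma^2) * T) / (sigma * sqrt(T)) = 0.09275007
d2 = d1 - sigma * sqrt(T) = 0.00775007
exp(-rT) = 0.98634410; exp(-qT) = 1.00000000
C = S_0 * exp(-qT) * N(d1) - K * exp(-rT) * N(d2)
N(d1) = 0.53694894; N(d2) = 0.50309180
C = 1.0500 * 1.00000000 * 0.53694894 - 1.0600 * 0.98634410 * 0.50309180 = 0.0378

Answer: Price = 0.0378


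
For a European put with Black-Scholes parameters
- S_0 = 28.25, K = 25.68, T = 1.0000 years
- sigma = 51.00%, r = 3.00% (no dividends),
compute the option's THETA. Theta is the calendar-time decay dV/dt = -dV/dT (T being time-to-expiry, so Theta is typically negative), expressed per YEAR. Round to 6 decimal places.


d1 = 0.5008450564; d2 = -0.0091549436
phi(d1) = 0.3519164750; exp(-qT) = 1.0000000000; exp(-rT) = 0.9704455335
Theta = -S*exp(-qT)*phi(d1)*sigma/(2*sqrt(T)) + r*K*exp(-rT)*N(-d2) - q*S*exp(-qT)*N(-d1)
N(-d1) = 0.3082400865; N(-d2) = 0.5036522431; sqrt(T) = 1.0000000000
Term 1 = -28.2500 * 1.0000000000 * 0.3519164750 * 0.5100 / (2 * 1.0000000000) = -2.5351183068
Term 2 = 0.0300 * 25.6800 * 0.9704455335 * 0.5036522431 = 0.3765461505
Term 3 = 0 (no dividend yield, q = 0)
Theta = -2.5351183068 + (0.3765461505) + (0.0000000000) = -2.158572

Answer: Theta = -2.158572


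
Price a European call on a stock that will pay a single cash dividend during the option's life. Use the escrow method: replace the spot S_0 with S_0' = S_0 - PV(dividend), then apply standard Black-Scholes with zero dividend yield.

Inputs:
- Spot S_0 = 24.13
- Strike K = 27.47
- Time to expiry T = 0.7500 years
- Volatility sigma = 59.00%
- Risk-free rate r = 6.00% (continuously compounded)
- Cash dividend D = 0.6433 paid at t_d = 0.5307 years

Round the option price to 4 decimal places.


Answer: Price = 3.7554

Derivation:
PV(D) = D * exp(-r * t_d) = 0.6433 * 0.96865962 = 0.62313873
S_0' = S_0 - PV(D) = 24.1300 - 0.62313873 = 23.50686127
d1 = (ln(S_0'/K) + (r + sigma^2/2)*T) / (sigma*sqrt(T)) = 0.03862443
d2 = d1 - sigma*sqrt(T) = -0.47233055
exp(-rT) = 0.95599748
N(d1) = 0.51540509; N(d2) = 0.31834543
C = S_0' * N(d1) - K * exp(-rT) * N(d2) = 23.50686127 * 0.51540509 - 27.4700 * 0.95599748 * 0.31834543 = 3.7554


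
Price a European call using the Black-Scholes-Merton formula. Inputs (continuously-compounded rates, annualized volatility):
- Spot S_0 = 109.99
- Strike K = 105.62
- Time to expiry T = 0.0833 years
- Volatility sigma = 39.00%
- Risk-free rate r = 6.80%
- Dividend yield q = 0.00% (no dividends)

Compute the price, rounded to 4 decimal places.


Answer: Price = 7.7088

Derivation:
d1 = (ln(S/K) + (r - q + 0.5*sigma^2) * T) / (sigma * sqrt(T)) = 0.46677954
d2 = d1 - sigma * sqrt(T) = 0.35421875
exp(-rT) = 0.99435161; exp(-qT) = 1.00000000
C = S_0 * exp(-qT) * N(d1) - K * exp(-rT) * N(d2)
N(d1) = 0.67967119; N(d2) = 0.63841252
C = 109.9900 * 1.00000000 * 0.67967119 - 105.6200 * 0.99435161 * 0.63841252 = 7.7088


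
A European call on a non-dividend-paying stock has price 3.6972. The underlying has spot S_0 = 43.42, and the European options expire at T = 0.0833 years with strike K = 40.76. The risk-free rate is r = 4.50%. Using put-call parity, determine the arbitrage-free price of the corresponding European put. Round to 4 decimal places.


Put-call parity: C - P = S_0 * exp(-qT) - K * exp(-rT).
S_0 * exp(-qT) = 43.4200 * 1.00000000 = 43.42000000
K * exp(-rT) = 40.7600 * 0.99625852 = 40.60749715
P = C - S*exp(-qT) + K*exp(-rT)
P = 3.6972 - 43.42000000 + 40.60749715 = 0.8847

Answer: Put price = 0.8847


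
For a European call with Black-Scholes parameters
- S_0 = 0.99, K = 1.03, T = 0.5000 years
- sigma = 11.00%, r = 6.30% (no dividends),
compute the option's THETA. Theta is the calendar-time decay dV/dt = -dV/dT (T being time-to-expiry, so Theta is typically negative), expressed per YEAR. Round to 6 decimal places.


d1 = -0.0653641550; d2 = -0.1431459009
phi(d1) = 0.3980909550; exp(-qT) = 1.0000000000; exp(-rT) = 0.9689909565
Theta = -S*exp(-qT)*phi(d1)*sigma/(2*sqrt(T)) - r*K*exp(-rT)*N(d2) + q*S*exp(-qT)*N(d1)
N(d1) = 0.4739420316; N(d2) = 0.4430874773; sqrt(T) = 0.7071067812
Term 1 = -0.9900 * 1.0000000000 * 0.3980909550 * 0.1100 / (2 * 0.7071067812) = -0.0306545674
Term 2 = -0.0630 * 1.0300 * 0.9689909565 * 0.4430874773 = -0.0278603760
Term 3 = 0 (no dividend yield, q = 0)
Theta = -0.0306545674 + (-0.0278603760) + (0.0000000000) = -0.058515

Answer: Theta = -0.058515


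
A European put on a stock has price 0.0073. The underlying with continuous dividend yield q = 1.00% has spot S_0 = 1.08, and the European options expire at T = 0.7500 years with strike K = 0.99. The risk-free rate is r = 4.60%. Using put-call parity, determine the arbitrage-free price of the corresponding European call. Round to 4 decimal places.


Put-call parity: C - P = S_0 * exp(-qT) - K * exp(-rT).
S_0 * exp(-qT) = 1.0800 * 0.99252805 = 1.07193030
K * exp(-rT) = 0.9900 * 0.96608834 = 0.95642746
C = P + S*exp(-qT) - K*exp(-rT)
C = 0.0073 + 1.07193030 - 0.95642746 = 0.1228

Answer: Call price = 0.1228


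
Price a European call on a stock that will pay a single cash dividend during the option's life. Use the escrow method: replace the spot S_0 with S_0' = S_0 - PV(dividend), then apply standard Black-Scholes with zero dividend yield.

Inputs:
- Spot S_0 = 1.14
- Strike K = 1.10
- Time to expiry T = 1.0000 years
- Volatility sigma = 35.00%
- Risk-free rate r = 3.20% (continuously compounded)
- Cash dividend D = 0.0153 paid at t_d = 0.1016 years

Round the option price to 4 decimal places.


Answer: Price = 0.1836

Derivation:
PV(D) = D * exp(-r * t_d) = 0.0153 * 0.99675408 = 0.01525034
S_0' = S_0 - PV(D) = 1.1400 - 0.01525034 = 1.12474966
d1 = (ln(S_0'/K) + (r + sigma^2/2)*T) / (sigma*sqrt(T)) = 0.33000088
d2 = d1 - sigma*sqrt(T) = -0.01999912
exp(-rT) = 0.96850658
N(d1) = 0.62930035; N(d2) = 0.49202204
C = S_0' * N(d1) - K * exp(-rT) * N(d2) = 1.12474966 * 0.62930035 - 1.1000 * 0.96850658 * 0.49202204 = 0.1836


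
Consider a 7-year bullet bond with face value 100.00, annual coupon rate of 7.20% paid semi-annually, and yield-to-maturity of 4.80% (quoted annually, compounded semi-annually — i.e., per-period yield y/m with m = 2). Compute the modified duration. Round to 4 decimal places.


Answer: Modified duration = 5.5876

Derivation:
Coupon per period c = face * coupon_rate / m = 3.600000
Periods per year m = 2; per-period yield y/m = 0.024000
Number of cashflows N = 14
Cashflows (t years, CF_t, discount factor 1/(1+y/m)^(m*t), PV):
  t = 0.5000: CF_t = 3.600000, DF = 0.976562, PV = 3.515625
  t = 1.0000: CF_t = 3.600000, DF = 0.953674, PV = 3.433228
  t = 1.5000: CF_t = 3.600000, DF = 0.931323, PV = 3.352761
  t = 2.0000: CF_t = 3.600000, DF = 0.909495, PV = 3.274181
  t = 2.5000: CF_t = 3.600000, DF = 0.888178, PV = 3.197442
  t = 3.0000: CF_t = 3.600000, DF = 0.867362, PV = 3.122502
  t = 3.5000: CF_t = 3.600000, DF = 0.847033, PV = 3.049319
  t = 4.0000: CF_t = 3.600000, DF = 0.827181, PV = 2.977850
  t = 4.5000: CF_t = 3.600000, DF = 0.807794, PV = 2.908057
  t = 5.0000: CF_t = 3.600000, DF = 0.788861, PV = 2.839899
  t = 5.5000: CF_t = 3.600000, DF = 0.770372, PV = 2.773339
  t = 6.0000: CF_t = 3.600000, DF = 0.752316, PV = 2.708339
  t = 6.5000: CF_t = 3.600000, DF = 0.734684, PV = 2.644862
  t = 7.0000: CF_t = 103.600000, DF = 0.717465, PV = 74.329355
Price P = sum_t PV_t = 114.126759
First compute Macaulay numerator sum_t t * PV_t:
  t * PV_t at t = 0.5000: 1.757812
  t * PV_t at t = 1.0000: 3.433228
  t * PV_t at t = 1.5000: 5.029142
  t * PV_t at t = 2.0000: 6.548362
  t * PV_t at t = 2.5000: 7.993606
  t * PV_t at t = 3.0000: 9.367507
  t * PV_t at t = 3.5000: 10.672615
  t * PV_t at t = 4.0000: 11.911401
  t * PV_t at t = 4.5000: 13.086256
  t * PV_t at t = 5.0000: 14.199496
  t * PV_t at t = 5.5000: 15.253365
  t * PV_t at t = 6.0000: 16.250034
  t * PV_t at t = 6.5000: 17.191605
  t * PV_t at t = 7.0000: 520.305483
Macaulay duration D = 652.999911 / 114.126759 = 5.721707
Modified duration = D / (1 + y/m) = 5.721707 / (1 + 0.024000) = 5.587605


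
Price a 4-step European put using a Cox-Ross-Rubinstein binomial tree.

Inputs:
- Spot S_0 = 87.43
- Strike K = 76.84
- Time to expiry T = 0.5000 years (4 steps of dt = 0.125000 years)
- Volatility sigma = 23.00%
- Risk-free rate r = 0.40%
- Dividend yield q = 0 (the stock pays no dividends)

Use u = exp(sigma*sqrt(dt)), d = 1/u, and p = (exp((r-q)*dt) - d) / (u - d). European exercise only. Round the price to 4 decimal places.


Answer: Price = V(0,0) = 1.6533

Derivation:
dt = T/N = 0.125000
u = exp(sigma*sqrt(dt)) = 1.084715; d = 1/u = 0.921901
p = (exp((r-q)*dt) - d) / (u - d) = 0.482754
Discount per step: exp(-r*dt) = 0.999500
Stock lattice S(k, i) with i counting down-moves:
  k=0: S(0,0) = 87.4300
  k=1: S(1,0) = 94.8366; S(1,1) = 80.6018
  k=2: S(2,0) = 102.8707; S(2,1) = 87.4300; S(2,2) = 74.3069
  k=3: S(3,0) = 111.5854; S(3,1) = 94.8366; S(3,2) = 80.6018; S(3,3) = 68.5036
  k=4: S(4,0) = 121.0384; S(4,1) = 102.8707; S(4,2) = 87.4300; S(4,3) = 74.3069; S(4,4) = 63.1536
Terminal payoffs V(N, i) = max(K - S_T, 0):
  V(4,0) = 0.000000; V(4,1) = 0.000000; V(4,2) = 0.000000; V(4,3) = 2.533093; V(4,4) = 13.686432
Backward induction: V(k, i) = exp(-r*dt) * [p * V(k+1, i) + (1-p) * V(k+1, i+1)].
  V(3,0) = exp(-r*dt) * [p*0.000000 + (1-p)*0.000000] = 0.000000
  V(3,1) = exp(-r*dt) * [p*0.000000 + (1-p)*0.000000] = 0.000000
  V(3,2) = exp(-r*dt) * [p*0.000000 + (1-p)*2.533093] = 1.309578
  V(3,3) = exp(-r*dt) * [p*2.533093 + (1-p)*13.686432] = 8.297967
  V(2,0) = exp(-r*dt) * [p*0.000000 + (1-p)*0.000000] = 0.000000
  V(2,1) = exp(-r*dt) * [p*0.000000 + (1-p)*1.309578] = 0.677036
  V(2,2) = exp(-r*dt) * [p*1.309578 + (1-p)*8.297967] = 4.921835
  V(1,0) = exp(-r*dt) * [p*0.000000 + (1-p)*0.677036] = 0.350019
  V(1,1) = exp(-r*dt) * [p*0.677036 + (1-p)*4.921835] = 2.871207
  V(0,0) = exp(-r*dt) * [p*0.350019 + (1-p)*2.871207] = 1.653268


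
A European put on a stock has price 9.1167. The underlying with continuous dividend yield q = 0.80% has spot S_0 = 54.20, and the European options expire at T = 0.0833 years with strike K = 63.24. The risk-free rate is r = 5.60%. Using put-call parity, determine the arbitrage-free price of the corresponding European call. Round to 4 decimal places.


Answer: Call price = 0.3349

Derivation:
Put-call parity: C - P = S_0 * exp(-qT) - K * exp(-rT).
S_0 * exp(-qT) = 54.2000 * 0.99933382 = 54.16389315
K * exp(-rT) = 63.2400 * 0.99534606 = 62.94568504
C = P + S*exp(-qT) - K*exp(-rT)
C = 9.1167 + 54.16389315 - 62.94568504 = 0.3349


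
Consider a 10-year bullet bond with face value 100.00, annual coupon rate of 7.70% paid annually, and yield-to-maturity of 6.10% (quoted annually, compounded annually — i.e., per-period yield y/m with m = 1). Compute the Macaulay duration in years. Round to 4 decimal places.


Coupon per period c = face * coupon_rate / m = 7.700000
Periods per year m = 1; per-period yield y/m = 0.061000
Number of cashflows N = 10
Cashflows (t years, CF_t, discount factor 1/(1+y/m)^(m*t), PV):
  t = 1.0000: CF_t = 7.700000, DF = 0.942507, PV = 7.257304
  t = 2.0000: CF_t = 7.700000, DF = 0.888320, PV = 6.840061
  t = 3.0000: CF_t = 7.700000, DF = 0.837247, PV = 6.446806
  t = 4.0000: CF_t = 7.700000, DF = 0.789112, PV = 6.076160
  t = 5.0000: CF_t = 7.700000, DF = 0.743743, PV = 5.726824
  t = 6.0000: CF_t = 7.700000, DF = 0.700983, PV = 5.397572
  t = 7.0000: CF_t = 7.700000, DF = 0.660682, PV = 5.087250
  t = 8.0000: CF_t = 7.700000, DF = 0.622697, PV = 4.794769
  t = 9.0000: CF_t = 7.700000, DF = 0.586897, PV = 4.519103
  t = 10.0000: CF_t = 107.700000, DF = 0.553154, PV = 59.574700
Price P = sum_t PV_t = 111.720547
Macaulay numerator sum_t t * PV_t:
  t * PV_t at t = 1.0000: 7.257304
  t * PV_t at t = 2.0000: 13.680121
  t * PV_t at t = 3.0000: 19.340417
  t * PV_t at t = 4.0000: 24.304639
  t * PV_t at t = 5.0000: 28.634118
  t * PV_t at t = 6.0000: 32.385430
  t * PV_t at t = 7.0000: 35.610747
  t * PV_t at t = 8.0000: 38.358149
  t * PV_t at t = 9.0000: 40.671930
  t * PV_t at t = 10.0000: 595.747000
Macaulay duration D = (sum_t t * PV_t) / P = 835.989856 / 111.720547 = 7.482866

Answer: Macaulay duration = 7.4829 years


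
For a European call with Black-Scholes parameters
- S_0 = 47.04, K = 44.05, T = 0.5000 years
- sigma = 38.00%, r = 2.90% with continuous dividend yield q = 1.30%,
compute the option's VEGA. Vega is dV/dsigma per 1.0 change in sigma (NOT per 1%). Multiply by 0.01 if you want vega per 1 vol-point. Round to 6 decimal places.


Answer: Vega = 12.128241

Derivation:
d1 = 0.4085326221; d2 = 0.1398320452
phi(d1) = 0.3670019987; exp(-qT) = 0.9935210793; exp(-rT) = 0.9856046187
Vega = S * exp(-qT) * phi(d1) * sqrt(T) = 47.0400 * 0.9935210793 * 0.3670019987 * 0.7071067812 = 12.128241


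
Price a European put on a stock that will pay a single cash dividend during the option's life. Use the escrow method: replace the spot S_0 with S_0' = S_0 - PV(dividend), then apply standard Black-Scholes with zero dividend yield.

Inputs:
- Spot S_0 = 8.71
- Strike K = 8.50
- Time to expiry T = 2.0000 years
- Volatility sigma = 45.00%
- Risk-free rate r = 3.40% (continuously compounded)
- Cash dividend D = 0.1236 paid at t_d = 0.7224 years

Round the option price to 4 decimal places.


PV(D) = D * exp(-r * t_d) = 0.1236 * 0.97573758 = 0.12060117
S_0' = S_0 - PV(D) = 8.7100 - 0.12060117 = 8.58939883
d1 = (ln(S_0'/K) + (r + sigma^2/2)*T) / (sigma*sqrt(T)) = 0.44149011
d2 = d1 - sigma*sqrt(T) = -0.19490599
exp(-rT) = 0.93426047
N(-d1) = 0.32942911; N(-d2) = 0.57726673
P = K * exp(-rT) * N(-d2) - S_0' * N(-d1) = 8.5000 * 0.93426047 * 0.57726673 - 8.58939883 * 0.32942911 = 1.7546

Answer: Price = 1.7546
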